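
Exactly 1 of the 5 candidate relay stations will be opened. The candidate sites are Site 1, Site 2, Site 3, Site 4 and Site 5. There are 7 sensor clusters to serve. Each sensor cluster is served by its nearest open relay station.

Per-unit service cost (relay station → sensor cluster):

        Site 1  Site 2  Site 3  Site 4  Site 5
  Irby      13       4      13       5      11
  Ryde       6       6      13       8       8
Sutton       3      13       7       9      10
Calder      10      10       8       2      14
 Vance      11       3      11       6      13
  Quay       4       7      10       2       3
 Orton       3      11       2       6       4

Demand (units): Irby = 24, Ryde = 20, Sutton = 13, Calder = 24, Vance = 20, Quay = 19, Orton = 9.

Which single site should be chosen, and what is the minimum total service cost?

With exactly 1 open, each sensor cluster uses its cheapest among the chosen.
{Site 4}: Irby→Site 4 5·24=120, Ryde→Site 4 8·20=160, Sutton→Site 4 9·13=117, Calder→Site 4 2·24=48, Vance→Site 4 6·20=120, Quay→Site 4 2·19=38, Orton→Site 4 6·9=54. Service cost 657.
{Site 2}: service cost 917
{Site 1}: service cost 1034
Among all 5 size-1 choices, {Site 4} is lowest.

Choose Site 4 only; total service cost 657.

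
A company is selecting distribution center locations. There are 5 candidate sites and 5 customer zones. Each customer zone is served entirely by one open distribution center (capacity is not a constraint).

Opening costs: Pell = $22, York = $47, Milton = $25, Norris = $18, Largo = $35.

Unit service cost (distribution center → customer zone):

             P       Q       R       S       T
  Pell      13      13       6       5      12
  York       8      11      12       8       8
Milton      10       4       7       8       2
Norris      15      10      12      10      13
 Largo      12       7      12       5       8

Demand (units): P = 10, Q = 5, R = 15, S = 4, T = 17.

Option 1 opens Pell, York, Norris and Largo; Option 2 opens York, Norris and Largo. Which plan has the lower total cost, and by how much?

Option 1 is cheaper by 68.

Option 1: {Pell, York, Norris, Largo}: P→York 8·10=80, Q→Largo 7·5=35, R→Pell 6·15=90, S→Pell 5·4=20, T→York 8·17=136. Service 361; fixed 122; total 483.
Option 2: {York, Norris, Largo}: P→York 8·10=80, Q→Largo 7·5=35, R→York 12·15=180, S→Largo 5·4=20, T→York 8·17=136. Service 451; fixed 100; total 551.
Difference: |483 − 551| = 68.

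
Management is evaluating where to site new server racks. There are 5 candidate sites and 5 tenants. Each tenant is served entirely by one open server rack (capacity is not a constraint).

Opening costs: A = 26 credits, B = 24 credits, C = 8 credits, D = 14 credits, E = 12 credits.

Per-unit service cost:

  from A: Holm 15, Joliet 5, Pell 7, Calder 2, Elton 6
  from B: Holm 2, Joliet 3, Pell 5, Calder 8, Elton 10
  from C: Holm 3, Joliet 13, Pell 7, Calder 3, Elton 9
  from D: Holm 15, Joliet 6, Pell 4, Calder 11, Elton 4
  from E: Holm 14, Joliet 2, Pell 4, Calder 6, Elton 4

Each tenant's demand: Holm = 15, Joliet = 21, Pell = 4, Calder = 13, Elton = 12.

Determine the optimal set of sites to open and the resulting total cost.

For any fixed open set, each tenant goes to its cheapest open site; total = fixed + service.
{C, E}: Holm→C 3·15=45, Joliet→E 2·21=42, Pell→E 4·4=16, Calder→C 3·13=39, Elton→E 4·12=48. Service 190; fixed 20; total 210.
{B, C, E}: service 175 + fixed 44 = 219
{A, C, E}: service 177 + fixed 46 = 223
{A, B, C, D, E}: service 162 + fixed 84 = 246
No other subset beats 210.

Open C and E; minimum total cost 210.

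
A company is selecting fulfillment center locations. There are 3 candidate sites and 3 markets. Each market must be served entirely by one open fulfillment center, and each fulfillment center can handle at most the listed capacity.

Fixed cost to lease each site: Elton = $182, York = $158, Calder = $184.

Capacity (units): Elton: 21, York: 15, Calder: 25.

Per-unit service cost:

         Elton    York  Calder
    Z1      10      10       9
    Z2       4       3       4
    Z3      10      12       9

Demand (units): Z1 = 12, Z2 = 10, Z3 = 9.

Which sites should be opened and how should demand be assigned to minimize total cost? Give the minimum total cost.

Open {York, Calder}: Z1→Calder 9·12=108, Z2→York 3·10=30, Z3→Calder 9·9=81.
Loads: York carries 10/15, Calder carries 21/25. Service 219; fixed 342; total 561.
Next best feasible plan costs 580.

Minimum total cost: 561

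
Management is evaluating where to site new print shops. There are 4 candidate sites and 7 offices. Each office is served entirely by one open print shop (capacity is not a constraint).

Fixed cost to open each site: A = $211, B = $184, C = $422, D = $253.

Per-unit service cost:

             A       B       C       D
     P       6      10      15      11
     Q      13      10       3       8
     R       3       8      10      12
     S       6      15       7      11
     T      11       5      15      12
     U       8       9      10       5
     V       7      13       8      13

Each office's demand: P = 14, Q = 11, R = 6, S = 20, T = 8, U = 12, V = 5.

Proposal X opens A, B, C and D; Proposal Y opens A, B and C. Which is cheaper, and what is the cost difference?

Proposal Y is cheaper by 217.

Proposal X: {A, B, C, D}: P→A 6·14=84, Q→C 3·11=33, R→A 3·6=18, S→A 6·20=120, T→B 5·8=40, U→D 5·12=60, V→A 7·5=35. Service 390; fixed 1070; total 1460.
Proposal Y: {A, B, C}: P→A 6·14=84, Q→C 3·11=33, R→A 3·6=18, S→A 6·20=120, T→B 5·8=40, U→A 8·12=96, V→A 7·5=35. Service 426; fixed 817; total 1243.
Difference: |1460 − 1243| = 217.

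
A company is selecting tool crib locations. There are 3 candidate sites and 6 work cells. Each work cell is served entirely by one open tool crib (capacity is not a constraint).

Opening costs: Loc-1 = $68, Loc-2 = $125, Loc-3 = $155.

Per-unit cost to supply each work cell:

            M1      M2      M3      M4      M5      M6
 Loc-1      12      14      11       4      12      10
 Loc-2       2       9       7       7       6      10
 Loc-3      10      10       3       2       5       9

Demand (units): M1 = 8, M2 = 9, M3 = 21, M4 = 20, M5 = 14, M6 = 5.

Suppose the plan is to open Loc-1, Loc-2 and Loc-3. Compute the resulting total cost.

Each work cell is assigned to its cheapest site among the open ones.
{Loc-1, Loc-2, Loc-3}: M1→Loc-2 2·8=16, M2→Loc-2 9·9=81, M3→Loc-3 3·21=63, M4→Loc-3 2·20=40, M5→Loc-3 5·14=70, M6→Loc-3 9·5=45. Service 315; fixed 348; total 663.

Total cost: 663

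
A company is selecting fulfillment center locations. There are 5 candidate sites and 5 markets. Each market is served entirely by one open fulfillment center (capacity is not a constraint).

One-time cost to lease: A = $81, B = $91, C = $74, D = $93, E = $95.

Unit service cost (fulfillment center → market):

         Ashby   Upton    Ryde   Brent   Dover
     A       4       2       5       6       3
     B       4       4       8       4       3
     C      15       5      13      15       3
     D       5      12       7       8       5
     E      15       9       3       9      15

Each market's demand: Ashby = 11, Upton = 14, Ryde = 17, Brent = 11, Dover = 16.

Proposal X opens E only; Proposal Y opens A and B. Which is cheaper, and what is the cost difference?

Proposal X: {E}: Ashby→E 15·11=165, Upton→E 9·14=126, Ryde→E 3·17=51, Brent→E 9·11=99, Dover→E 15·16=240. Service 681; fixed 95; total 776.
Proposal Y: {A, B}: Ashby→A 4·11=44, Upton→A 2·14=28, Ryde→A 5·17=85, Brent→B 4·11=44, Dover→A 3·16=48. Service 249; fixed 172; total 421.
Difference: |776 − 421| = 355.

Proposal Y is cheaper by 355.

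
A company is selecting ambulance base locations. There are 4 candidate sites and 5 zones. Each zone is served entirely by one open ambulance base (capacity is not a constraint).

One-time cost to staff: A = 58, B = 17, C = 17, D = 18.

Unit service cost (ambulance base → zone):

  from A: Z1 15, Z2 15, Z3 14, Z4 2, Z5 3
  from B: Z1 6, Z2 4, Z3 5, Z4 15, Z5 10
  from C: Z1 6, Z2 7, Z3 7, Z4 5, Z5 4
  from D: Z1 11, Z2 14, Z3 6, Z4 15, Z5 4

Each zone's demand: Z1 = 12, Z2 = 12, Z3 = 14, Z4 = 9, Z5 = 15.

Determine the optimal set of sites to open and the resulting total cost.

Open A and B; minimum total cost 328.

For any fixed open set, each zone goes to its cheapest open site; total = fixed + service.
{A, B}: Z1→B 6·12=72, Z2→B 4·12=48, Z3→B 5·14=70, Z4→A 2·9=18, Z5→A 3·15=45. Service 253; fixed 75; total 328.
{B, C}: Z1→B 6·12=72, Z2→B 4·12=48, Z3→B 5·14=70, Z4→C 5·9=45, Z5→C 4·15=60. Service 295; fixed 34; total 329.
{A, B, C}: service 253 + fixed 92 = 345
{A, B, C, D}: service 253 + fixed 110 = 363
No other subset beats 328.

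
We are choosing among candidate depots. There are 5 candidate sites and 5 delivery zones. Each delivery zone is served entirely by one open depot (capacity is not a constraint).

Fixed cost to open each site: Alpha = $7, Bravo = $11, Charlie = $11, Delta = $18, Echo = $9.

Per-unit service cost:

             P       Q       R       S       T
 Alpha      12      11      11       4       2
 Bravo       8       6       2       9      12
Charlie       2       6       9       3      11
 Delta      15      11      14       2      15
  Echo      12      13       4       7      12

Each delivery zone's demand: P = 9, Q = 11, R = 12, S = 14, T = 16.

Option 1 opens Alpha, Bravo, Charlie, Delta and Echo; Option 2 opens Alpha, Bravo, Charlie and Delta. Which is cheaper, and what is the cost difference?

Option 1: {Alpha, Bravo, Charlie, Delta, Echo}: P→Charlie 2·9=18, Q→Bravo 6·11=66, R→Bravo 2·12=24, S→Delta 2·14=28, T→Alpha 2·16=32. Service 168; fixed 56; total 224.
Option 2: {Alpha, Bravo, Charlie, Delta}: P→Charlie 2·9=18, Q→Bravo 6·11=66, R→Bravo 2·12=24, S→Delta 2·14=28, T→Alpha 2·16=32. Service 168; fixed 47; total 215.
Difference: |224 − 215| = 9.

Option 2 is cheaper by 9.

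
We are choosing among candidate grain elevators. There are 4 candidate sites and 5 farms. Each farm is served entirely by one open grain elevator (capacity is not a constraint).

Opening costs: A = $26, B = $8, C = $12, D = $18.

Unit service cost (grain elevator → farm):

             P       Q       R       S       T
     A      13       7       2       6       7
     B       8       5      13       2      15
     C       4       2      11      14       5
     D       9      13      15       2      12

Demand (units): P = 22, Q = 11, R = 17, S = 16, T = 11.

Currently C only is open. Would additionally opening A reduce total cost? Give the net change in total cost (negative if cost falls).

Yes — net change −255 (cost falls by 255).

Current service cost with {C}: 576.
Adding A: each farm re-picks its cheapest; new service cost 295, saving 281.
Extra fixed cost: 26. Net change = 26 − 281 = -255.
(Totals: 588 → 333.)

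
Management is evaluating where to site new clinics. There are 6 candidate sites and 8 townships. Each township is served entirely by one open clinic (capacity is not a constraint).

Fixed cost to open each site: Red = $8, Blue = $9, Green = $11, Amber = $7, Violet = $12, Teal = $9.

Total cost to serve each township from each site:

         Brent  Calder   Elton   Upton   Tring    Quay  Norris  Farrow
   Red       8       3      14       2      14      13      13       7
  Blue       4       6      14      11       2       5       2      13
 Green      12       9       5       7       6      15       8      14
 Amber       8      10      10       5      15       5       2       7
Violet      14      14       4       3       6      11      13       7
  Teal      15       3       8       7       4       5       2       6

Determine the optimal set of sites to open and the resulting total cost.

For any fixed open set, each township goes to its cheapest open site; total = fixed + service.
{Blue, Violet}: Brent→Blue 4, Calder→Blue 6, Elton→Violet 4, Upton→Violet 3, Tring→Blue 2, Quay→Blue 5, Norris→Blue 2, Farrow→Violet 7. Service 33; fixed 21; total 54.
{Red, Teal}: Brent→Red 8, Calder→Red 3, Elton→Teal 8, Upton→Red 2, Tring→Teal 4, Quay→Teal 5, Norris→Teal 2, Farrow→Teal 6. Service 38; fixed 17; total 55.
{Blue, Teal}: Brent→Blue 4, Calder→Teal 3, Elton→Teal 8, Upton→Teal 7, Tring→Blue 2, Quay→Blue 5, Norris→Blue 2, Farrow→Teal 6. Service 37; fixed 18; total 55.
{Red, Blue, Green, Amber, Violet, Teal}: service 28 + fixed 56 = 84
No other subset beats 54.

Open Blue and Violet; minimum total cost 54.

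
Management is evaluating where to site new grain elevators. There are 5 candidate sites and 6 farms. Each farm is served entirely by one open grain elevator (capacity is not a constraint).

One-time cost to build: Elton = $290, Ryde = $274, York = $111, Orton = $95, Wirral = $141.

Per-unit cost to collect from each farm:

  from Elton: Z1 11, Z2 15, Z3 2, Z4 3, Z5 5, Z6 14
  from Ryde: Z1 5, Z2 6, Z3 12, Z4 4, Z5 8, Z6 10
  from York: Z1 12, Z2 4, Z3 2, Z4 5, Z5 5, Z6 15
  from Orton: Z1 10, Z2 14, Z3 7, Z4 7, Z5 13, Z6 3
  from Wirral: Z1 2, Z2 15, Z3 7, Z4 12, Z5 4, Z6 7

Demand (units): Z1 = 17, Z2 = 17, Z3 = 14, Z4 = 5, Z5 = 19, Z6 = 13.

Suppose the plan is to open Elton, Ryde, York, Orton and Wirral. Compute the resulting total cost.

Total cost: 1171

Each farm is assigned to its cheapest site among the open ones.
{Elton, Ryde, York, Orton, Wirral}: Z1→Wirral 2·17=34, Z2→York 4·17=68, Z3→Elton 2·14=28, Z4→Elton 3·5=15, Z5→Wirral 4·19=76, Z6→Orton 3·13=39. Service 260; fixed 911; total 1171.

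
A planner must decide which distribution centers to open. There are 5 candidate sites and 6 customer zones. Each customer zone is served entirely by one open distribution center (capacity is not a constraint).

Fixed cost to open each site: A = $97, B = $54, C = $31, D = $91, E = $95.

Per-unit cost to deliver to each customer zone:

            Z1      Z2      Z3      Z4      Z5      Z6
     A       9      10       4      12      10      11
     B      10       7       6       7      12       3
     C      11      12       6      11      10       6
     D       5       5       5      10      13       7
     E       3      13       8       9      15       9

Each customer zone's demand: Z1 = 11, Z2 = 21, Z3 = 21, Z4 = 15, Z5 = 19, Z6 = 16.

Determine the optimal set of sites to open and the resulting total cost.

For any fixed open set, each customer zone goes to its cheapest open site; total = fixed + service.
{B, C, D}: Z1→D 5·11=55, Z2→D 5·21=105, Z3→D 5·21=105, Z4→B 7·15=105, Z5→C 10·19=190, Z6→B 3·16=48. Service 608; fixed 176; total 784.
{B, D}: Z1→D 5·11=55, Z2→D 5·21=105, Z3→D 5·21=105, Z4→B 7·15=105, Z5→B 12·19=228, Z6→B 3·16=48. Service 646; fixed 145; total 791.
{B, C}: service 726 + fixed 85 = 811
{A, B, C, D, E}: Z1→E 3·11=33, Z2→D 5·21=105, Z3→A 4·21=84, Z4→B 7·15=105, Z5→A 10·19=190, Z6→B 3·16=48. Service 565; fixed 368; total 933.
No other subset beats 784.

Open B, C and D; minimum total cost 784.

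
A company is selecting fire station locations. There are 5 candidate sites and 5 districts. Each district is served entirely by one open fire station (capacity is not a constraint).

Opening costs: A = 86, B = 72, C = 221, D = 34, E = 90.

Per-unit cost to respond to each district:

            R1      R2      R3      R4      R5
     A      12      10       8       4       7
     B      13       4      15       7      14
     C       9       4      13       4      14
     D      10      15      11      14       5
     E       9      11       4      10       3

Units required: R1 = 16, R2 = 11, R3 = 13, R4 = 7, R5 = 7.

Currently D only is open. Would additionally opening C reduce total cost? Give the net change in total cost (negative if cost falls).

No — net change +14 (cost rises by 14).

Current service cost with {D}: 601.
Adding C: each district re-picks its cheapest; new service cost 394, saving 207.
Extra fixed cost: 221. Net change = 221 − 207 = 14.
(Totals: 635 → 649.)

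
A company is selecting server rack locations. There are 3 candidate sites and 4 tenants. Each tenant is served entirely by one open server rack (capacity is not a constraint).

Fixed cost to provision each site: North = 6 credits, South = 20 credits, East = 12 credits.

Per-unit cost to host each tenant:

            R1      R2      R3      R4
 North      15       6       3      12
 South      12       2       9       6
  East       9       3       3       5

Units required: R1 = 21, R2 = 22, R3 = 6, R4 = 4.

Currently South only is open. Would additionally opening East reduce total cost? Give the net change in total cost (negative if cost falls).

Yes — net change −91 (cost falls by 91).

Current service cost with {South}: 374.
Adding East: each tenant re-picks its cheapest; new service cost 271, saving 103.
Extra fixed cost: 12. Net change = 12 − 103 = -91.
(Totals: 394 → 303.)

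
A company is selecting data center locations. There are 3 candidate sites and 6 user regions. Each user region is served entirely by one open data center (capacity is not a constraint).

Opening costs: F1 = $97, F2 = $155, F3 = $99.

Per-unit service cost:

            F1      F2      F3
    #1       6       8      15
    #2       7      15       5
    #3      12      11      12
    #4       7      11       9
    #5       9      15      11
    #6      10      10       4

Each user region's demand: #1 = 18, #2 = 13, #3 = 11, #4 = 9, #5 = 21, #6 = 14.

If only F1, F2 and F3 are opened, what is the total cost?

Each user region is assigned to its cheapest site among the open ones.
{F1, F2, F3}: #1→F1 6·18=108, #2→F3 5·13=65, #3→F2 11·11=121, #4→F1 7·9=63, #5→F1 9·21=189, #6→F3 4·14=56. Service 602; fixed 351; total 953.

Total cost: 953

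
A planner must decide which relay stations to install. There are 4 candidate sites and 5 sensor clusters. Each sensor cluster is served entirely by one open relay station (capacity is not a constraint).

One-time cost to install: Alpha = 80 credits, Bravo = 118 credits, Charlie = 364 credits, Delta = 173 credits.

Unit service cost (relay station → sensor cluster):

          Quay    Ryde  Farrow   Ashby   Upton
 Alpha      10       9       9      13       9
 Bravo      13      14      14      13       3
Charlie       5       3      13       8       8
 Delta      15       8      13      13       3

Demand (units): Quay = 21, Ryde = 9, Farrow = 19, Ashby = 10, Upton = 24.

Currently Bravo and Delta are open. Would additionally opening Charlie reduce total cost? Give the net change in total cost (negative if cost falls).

Current service cost with {Bravo, Delta}: 794.
Adding Charlie: each sensor cluster re-picks its cheapest; new service cost 531, saving 263.
Extra fixed cost: 364. Net change = 364 − 263 = 101.
(Totals: 1085 → 1186.)

No — net change +101 (cost rises by 101).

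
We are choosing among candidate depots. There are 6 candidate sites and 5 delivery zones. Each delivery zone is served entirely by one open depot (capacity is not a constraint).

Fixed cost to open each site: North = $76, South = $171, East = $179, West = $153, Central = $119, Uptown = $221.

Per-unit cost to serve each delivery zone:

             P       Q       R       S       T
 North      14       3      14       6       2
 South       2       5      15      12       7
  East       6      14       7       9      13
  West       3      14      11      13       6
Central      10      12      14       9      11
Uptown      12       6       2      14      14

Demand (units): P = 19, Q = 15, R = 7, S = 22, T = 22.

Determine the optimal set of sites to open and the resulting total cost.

For any fixed open set, each delivery zone goes to its cheapest open site; total = fixed + service.
{North, West}: P→West 3·19=57, Q→North 3·15=45, R→West 11·7=77, S→North 6·22=132, T→North 2·22=44. Service 355; fixed 229; total 584.
{North, South}: service 357 + fixed 247 = 604
{North, East}: service 384 + fixed 255 = 639
{North, South, East, West, Central, Uptown}: P→South 2·19=38, Q→North 3·15=45, R→Uptown 2·7=14, S→North 6·22=132, T→North 2·22=44. Service 273; fixed 919; total 1192.
No other subset beats 584.

Open North and West; minimum total cost 584.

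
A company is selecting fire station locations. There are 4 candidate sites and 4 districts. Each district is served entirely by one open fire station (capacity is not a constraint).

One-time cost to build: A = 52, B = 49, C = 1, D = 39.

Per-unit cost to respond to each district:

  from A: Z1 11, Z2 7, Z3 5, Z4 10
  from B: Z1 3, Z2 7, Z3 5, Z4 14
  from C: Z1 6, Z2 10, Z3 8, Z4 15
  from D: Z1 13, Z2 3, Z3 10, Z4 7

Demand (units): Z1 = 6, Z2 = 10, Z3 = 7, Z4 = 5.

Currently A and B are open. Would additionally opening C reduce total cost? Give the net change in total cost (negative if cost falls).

Current service cost with {A, B}: 173.
Adding C: each district re-picks its cheapest; new service cost 173, saving 0.
Extra fixed cost: 1. Net change = 1 − 0 = 1.
(Totals: 274 → 275.)

No — net change +1 (cost rises by 1).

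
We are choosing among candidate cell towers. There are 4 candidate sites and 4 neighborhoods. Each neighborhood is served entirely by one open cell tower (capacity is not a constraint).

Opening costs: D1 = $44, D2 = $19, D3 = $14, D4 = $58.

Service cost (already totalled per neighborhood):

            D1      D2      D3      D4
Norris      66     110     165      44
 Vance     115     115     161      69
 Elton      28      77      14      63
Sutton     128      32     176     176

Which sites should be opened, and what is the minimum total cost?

Open D2, D3 and D4; minimum total cost 250.

For any fixed open set, each neighborhood goes to its cheapest open site; total = fixed + service.
{D2, D3, D4}: Norris→D4 44, Vance→D4 69, Elton→D3 14, Sutton→D2 32. Service 159; fixed 91; total 250.
{D2, D4}: Norris→D4 44, Vance→D4 69, Elton→D4 63, Sutton→D2 32. Service 208; fixed 77; total 285.
{D1, D2, D3, D4}: service 159 + fixed 135 = 294
{D3}: service 516 + fixed 14 = 530
(All 15 nonempty subsets were checked; D2, D3 and D4 is lowest.)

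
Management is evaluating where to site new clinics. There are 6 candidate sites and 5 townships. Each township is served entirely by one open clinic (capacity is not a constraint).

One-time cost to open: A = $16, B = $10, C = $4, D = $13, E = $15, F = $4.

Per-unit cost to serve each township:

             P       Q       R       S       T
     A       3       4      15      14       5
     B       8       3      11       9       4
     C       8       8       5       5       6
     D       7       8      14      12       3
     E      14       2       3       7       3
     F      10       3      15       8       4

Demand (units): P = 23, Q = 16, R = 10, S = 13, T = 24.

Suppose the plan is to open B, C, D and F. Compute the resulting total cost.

Each township is assigned to its cheapest site among the open ones.
{B, C, D, F}: P→D 7·23=161, Q→B 3·16=48, R→C 5·10=50, S→C 5·13=65, T→D 3·24=72. Service 396; fixed 31; total 427.

Total cost: 427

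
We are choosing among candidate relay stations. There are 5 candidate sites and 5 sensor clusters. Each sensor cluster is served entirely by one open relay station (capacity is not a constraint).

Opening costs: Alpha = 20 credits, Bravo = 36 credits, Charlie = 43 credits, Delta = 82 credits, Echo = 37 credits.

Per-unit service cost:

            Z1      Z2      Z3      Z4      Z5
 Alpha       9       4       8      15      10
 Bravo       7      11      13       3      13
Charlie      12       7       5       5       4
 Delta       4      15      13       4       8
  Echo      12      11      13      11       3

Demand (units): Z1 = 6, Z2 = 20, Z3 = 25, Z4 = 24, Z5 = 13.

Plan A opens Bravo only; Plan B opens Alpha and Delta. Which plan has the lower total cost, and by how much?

Plan B is cheaper by 258.

Plan A: {Bravo}: Z1→Bravo 7·6=42, Z2→Bravo 11·20=220, Z3→Bravo 13·25=325, Z4→Bravo 3·24=72, Z5→Bravo 13·13=169. Service 828; fixed 36; total 864.
Plan B: {Alpha, Delta}: Z1→Delta 4·6=24, Z2→Alpha 4·20=80, Z3→Alpha 8·25=200, Z4→Delta 4·24=96, Z5→Delta 8·13=104. Service 504; fixed 102; total 606.
Difference: |864 − 606| = 258.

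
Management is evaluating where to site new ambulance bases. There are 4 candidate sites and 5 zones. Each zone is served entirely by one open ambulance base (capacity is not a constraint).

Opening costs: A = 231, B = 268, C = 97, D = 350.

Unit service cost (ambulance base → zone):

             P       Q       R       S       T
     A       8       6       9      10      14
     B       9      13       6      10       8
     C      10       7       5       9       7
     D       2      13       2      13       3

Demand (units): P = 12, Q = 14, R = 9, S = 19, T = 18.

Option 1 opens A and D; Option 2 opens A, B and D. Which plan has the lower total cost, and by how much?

Option 1 is cheaper by 268.

Option 1: {A, D}: P→D 2·12=24, Q→A 6·14=84, R→D 2·9=18, S→A 10·19=190, T→D 3·18=54. Service 370; fixed 581; total 951.
Option 2: {A, B, D}: P→D 2·12=24, Q→A 6·14=84, R→D 2·9=18, S→A 10·19=190, T→D 3·18=54. Service 370; fixed 849; total 1219.
Difference: |951 − 1219| = 268.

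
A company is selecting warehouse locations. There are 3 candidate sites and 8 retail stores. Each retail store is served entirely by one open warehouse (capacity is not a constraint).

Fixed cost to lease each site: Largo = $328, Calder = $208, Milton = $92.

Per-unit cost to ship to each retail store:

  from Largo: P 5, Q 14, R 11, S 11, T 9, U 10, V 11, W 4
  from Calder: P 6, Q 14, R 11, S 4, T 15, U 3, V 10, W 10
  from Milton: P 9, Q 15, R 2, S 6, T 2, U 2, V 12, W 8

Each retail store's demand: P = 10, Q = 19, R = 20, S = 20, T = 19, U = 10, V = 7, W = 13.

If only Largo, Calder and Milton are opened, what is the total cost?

Total cost: 1244

Each retail store is assigned to its cheapest site among the open ones.
{Largo, Calder, Milton}: P→Largo 5·10=50, Q→Largo 14·19=266, R→Milton 2·20=40, S→Calder 4·20=80, T→Milton 2·19=38, U→Milton 2·10=20, V→Calder 10·7=70, W→Largo 4·13=52. Service 616; fixed 628; total 1244.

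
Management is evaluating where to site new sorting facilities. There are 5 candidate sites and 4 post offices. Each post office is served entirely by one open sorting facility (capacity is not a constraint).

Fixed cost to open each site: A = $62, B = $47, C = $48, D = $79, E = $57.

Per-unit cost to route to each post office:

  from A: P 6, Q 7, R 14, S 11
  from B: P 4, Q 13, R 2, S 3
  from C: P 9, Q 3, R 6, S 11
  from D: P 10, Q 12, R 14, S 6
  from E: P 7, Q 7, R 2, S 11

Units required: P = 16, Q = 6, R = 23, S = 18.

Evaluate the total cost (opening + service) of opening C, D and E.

Total cost: 468

Each post office is assigned to its cheapest site among the open ones.
{C, D, E}: P→E 7·16=112, Q→C 3·6=18, R→E 2·23=46, S→D 6·18=108. Service 284; fixed 184; total 468.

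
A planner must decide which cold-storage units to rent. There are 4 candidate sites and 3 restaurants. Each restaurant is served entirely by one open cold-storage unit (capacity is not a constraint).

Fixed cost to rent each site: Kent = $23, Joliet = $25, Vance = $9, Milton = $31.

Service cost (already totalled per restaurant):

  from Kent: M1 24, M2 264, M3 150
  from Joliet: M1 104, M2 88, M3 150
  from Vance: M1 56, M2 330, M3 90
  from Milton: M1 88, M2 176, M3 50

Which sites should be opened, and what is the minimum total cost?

Open Kent, Joliet and Milton; minimum total cost 241.

For any fixed open set, each restaurant goes to its cheapest open site; total = fixed + service.
{Kent, Joliet, Milton}: M1→Kent 24, M2→Joliet 88, M3→Milton 50. Service 162; fixed 79; total 241.
{Kent, Joliet, Vance, Milton}: M1→Kent 24, M2→Joliet 88, M3→Milton 50. Service 162; fixed 88; total 250.
{Kent, Joliet, Vance}: service 202 + fixed 57 = 259
{Vance}: M1→Vance 56, M2→Vance 330, M3→Vance 90. Service 476; fixed 9; total 485.
No other subset beats 241.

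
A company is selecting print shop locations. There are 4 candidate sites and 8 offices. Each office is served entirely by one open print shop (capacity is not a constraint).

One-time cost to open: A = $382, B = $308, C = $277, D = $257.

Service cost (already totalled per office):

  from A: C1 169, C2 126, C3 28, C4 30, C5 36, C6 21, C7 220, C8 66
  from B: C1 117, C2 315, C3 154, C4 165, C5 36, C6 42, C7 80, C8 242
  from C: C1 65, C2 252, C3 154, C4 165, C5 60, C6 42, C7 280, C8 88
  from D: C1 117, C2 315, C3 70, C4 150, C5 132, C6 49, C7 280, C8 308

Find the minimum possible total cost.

Minimum total cost: 1078

For any fixed open set, each office goes to its cheapest open site; total = fixed + service.
{A}: C1→A 169, C2→A 126, C3→A 28, C4→A 30, C5→A 36, C6→A 21, C7→A 220, C8→A 66. Service 696; fixed 382; total 1078.
{A, B}: service 504 + fixed 690 = 1194
{A, C}: service 592 + fixed 659 = 1251
{A, B, C, D}: service 452 + fixed 1224 = 1676
(All 15 nonempty subsets were checked; A only is lowest.)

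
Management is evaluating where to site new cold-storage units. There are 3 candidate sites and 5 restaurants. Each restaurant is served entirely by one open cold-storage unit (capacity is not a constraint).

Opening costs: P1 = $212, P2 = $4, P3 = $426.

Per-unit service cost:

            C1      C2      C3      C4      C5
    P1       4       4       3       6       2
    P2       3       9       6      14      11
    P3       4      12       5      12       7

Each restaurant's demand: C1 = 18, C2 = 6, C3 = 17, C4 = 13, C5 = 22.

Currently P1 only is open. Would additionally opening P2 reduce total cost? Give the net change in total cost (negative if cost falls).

Current service cost with {P1}: 269.
Adding P2: each restaurant re-picks its cheapest; new service cost 251, saving 18.
Extra fixed cost: 4. Net change = 4 − 18 = -14.
(Totals: 481 → 467.)

Yes — net change −14 (cost falls by 14).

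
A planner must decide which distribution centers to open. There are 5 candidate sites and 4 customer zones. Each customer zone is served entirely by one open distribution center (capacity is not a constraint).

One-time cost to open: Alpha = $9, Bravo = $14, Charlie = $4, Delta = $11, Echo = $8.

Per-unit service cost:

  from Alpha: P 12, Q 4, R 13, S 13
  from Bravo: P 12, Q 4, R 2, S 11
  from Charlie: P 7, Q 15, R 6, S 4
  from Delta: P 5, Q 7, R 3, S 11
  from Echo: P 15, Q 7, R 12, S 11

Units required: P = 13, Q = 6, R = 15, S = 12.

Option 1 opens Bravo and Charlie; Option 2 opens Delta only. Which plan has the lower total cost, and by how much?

Option 1: {Bravo, Charlie}: P→Charlie 7·13=91, Q→Bravo 4·6=24, R→Bravo 2·15=30, S→Charlie 4·12=48. Service 193; fixed 18; total 211.
Option 2: {Delta}: P→Delta 5·13=65, Q→Delta 7·6=42, R→Delta 3·15=45, S→Delta 11·12=132. Service 284; fixed 11; total 295.
Difference: |211 − 295| = 84.

Option 1 is cheaper by 84.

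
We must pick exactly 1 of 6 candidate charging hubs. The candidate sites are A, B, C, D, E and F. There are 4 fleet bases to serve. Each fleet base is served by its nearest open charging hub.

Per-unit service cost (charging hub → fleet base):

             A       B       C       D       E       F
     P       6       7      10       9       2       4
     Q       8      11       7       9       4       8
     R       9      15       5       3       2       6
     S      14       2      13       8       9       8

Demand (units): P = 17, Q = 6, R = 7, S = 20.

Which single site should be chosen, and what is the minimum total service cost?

Choose E only; total service cost 252.

With exactly 1 open, each fleet base uses its cheapest among the chosen.
{E}: P→E 2·17=34, Q→E 4·6=24, R→E 2·7=14, S→E 9·20=180. Service cost 252.
{F}: service cost 318
{B}: service cost 330
Among all 6 size-1 choices, {E} is lowest.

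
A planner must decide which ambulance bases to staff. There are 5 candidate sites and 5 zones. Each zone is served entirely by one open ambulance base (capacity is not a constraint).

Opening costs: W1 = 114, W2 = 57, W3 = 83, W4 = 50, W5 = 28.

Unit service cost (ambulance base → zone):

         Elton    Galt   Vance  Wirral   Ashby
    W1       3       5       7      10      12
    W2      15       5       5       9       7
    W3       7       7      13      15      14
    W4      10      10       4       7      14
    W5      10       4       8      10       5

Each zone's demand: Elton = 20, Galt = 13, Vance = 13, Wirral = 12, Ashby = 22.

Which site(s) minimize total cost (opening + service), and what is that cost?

Open W1, W4 and W5; minimum total cost 550.

For any fixed open set, each zone goes to its cheapest open site; total = fixed + service.
{W1, W4, W5}: Elton→W1 3·20=60, Galt→W5 4·13=52, Vance→W4 4·13=52, Wirral→W4 7·12=84, Ashby→W5 5·22=110. Service 358; fixed 192; total 550.
{W1, W5}: Elton→W1 3·20=60, Galt→W5 4·13=52, Vance→W1 7·13=91, Wirral→W1 10·12=120, Ashby→W5 5·22=110. Service 433; fixed 142; total 575.
{W4, W5}: service 498 + fixed 78 = 576
{W1, W2, W3, W4, W5}: service 358 + fixed 332 = 690
No other subset beats 550.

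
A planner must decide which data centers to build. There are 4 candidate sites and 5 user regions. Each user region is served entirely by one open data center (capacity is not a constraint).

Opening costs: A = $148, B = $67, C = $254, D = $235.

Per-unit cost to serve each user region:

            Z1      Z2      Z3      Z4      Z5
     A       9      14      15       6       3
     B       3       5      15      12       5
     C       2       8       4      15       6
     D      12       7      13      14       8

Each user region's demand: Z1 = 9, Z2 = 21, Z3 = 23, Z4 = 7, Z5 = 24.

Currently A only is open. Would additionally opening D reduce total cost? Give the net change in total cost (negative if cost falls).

No — net change +42 (cost rises by 42).

Current service cost with {A}: 834.
Adding D: each user region re-picks its cheapest; new service cost 641, saving 193.
Extra fixed cost: 235. Net change = 235 − 193 = 42.
(Totals: 982 → 1024.)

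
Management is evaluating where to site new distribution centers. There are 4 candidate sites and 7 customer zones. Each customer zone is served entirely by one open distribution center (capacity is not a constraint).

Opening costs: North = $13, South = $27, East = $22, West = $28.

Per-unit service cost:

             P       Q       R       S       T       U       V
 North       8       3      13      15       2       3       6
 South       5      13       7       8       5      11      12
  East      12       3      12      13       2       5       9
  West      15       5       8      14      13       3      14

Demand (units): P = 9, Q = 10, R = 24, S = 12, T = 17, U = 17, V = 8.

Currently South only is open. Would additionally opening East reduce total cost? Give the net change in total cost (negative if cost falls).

Yes — net change −255 (cost falls by 255).

Current service cost with {South}: 807.
Adding East: each customer zone re-picks its cheapest; new service cost 530, saving 277.
Extra fixed cost: 22. Net change = 22 − 277 = -255.
(Totals: 834 → 579.)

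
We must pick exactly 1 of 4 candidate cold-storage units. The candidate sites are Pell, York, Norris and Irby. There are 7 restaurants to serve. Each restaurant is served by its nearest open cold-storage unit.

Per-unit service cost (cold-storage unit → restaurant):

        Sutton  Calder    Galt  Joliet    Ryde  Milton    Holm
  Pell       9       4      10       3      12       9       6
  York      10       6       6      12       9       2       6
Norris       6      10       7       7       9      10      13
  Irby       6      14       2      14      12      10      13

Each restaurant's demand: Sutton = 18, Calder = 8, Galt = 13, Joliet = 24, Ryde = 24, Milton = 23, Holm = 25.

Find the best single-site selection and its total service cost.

Choose York only; total service cost 1006.

With exactly 1 open, each restaurant uses its cheapest among the chosen.
{York}: Sutton→York 10·18=180, Calder→York 6·8=48, Galt→York 6·13=78, Joliet→York 12·24=288, Ryde→York 9·24=216, Milton→York 2·23=46, Holm→York 6·25=150. Service cost 1006.
{Pell}: service cost 1041
{Norris}: service cost 1218
Among all 4 size-1 choices, {York} is lowest.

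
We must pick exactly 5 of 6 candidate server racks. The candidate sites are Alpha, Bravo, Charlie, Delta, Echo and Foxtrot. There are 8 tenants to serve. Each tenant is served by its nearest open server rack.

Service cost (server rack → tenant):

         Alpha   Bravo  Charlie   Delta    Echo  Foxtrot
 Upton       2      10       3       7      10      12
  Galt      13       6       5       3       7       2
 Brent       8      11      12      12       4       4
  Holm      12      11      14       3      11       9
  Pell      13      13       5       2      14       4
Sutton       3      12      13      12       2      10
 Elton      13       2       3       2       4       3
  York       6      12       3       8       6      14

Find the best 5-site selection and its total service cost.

Choose Alpha, Charlie, Delta, Echo and Foxtrot; total service cost 20.

With exactly 5 open, each tenant uses its cheapest among the chosen.
{Alpha, Charlie, Delta, Echo, Foxtrot}: Upton→Alpha 2, Galt→Foxtrot 2, Brent→Echo 4, Holm→Delta 3, Pell→Delta 2, Sutton→Echo 2, Elton→Delta 2, York→Charlie 3. Service cost 20.
{Alpha, Bravo, Charlie, Delta, Echo}: service cost 21
{Alpha, Bravo, Charlie, Delta, Foxtrot}: service cost 21
Among all 6 size-5 choices, {Alpha, Charlie, Delta, Echo, Foxtrot} is lowest.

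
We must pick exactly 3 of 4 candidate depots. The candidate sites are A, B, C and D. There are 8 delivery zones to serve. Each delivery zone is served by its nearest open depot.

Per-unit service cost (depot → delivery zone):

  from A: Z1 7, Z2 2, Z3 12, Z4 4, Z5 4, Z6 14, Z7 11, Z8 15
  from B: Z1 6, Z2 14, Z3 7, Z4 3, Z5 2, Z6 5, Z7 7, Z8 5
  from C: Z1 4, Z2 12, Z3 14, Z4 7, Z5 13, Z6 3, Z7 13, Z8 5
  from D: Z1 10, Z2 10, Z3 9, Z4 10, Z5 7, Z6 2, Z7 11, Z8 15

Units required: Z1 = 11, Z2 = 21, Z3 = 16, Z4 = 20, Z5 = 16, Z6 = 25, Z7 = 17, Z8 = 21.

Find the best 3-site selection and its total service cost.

Choose A, B and D; total service cost 586.

With exactly 3 open, each delivery zone uses its cheapest among the chosen.
{A, B, D}: Z1→B 6·11=66, Z2→A 2·21=42, Z3→B 7·16=112, Z4→B 3·20=60, Z5→B 2·16=32, Z6→D 2·25=50, Z7→B 7·17=119, Z8→B 5·21=105. Service cost 586.
{A, B, C}: service cost 589
{A, C, D}: service cost 716
Among all 4 size-3 choices, {A, B, D} is lowest.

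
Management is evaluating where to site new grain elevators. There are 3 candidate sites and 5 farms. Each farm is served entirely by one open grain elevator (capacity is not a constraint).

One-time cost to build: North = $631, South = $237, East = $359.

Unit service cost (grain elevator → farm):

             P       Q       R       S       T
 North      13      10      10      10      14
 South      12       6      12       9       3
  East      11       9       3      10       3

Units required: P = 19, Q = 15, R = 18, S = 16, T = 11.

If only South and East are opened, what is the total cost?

Total cost: 1126

Each farm is assigned to its cheapest site among the open ones.
{South, East}: P→East 11·19=209, Q→South 6·15=90, R→East 3·18=54, S→South 9·16=144, T→South 3·11=33. Service 530; fixed 596; total 1126.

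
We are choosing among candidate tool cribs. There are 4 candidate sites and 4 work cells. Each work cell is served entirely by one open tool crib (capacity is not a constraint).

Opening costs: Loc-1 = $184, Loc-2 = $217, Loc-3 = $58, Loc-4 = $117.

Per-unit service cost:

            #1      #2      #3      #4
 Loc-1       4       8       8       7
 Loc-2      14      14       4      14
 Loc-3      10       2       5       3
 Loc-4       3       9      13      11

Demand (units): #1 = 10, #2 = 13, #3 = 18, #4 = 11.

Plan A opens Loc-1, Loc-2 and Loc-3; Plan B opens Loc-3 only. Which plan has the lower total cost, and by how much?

Plan B is cheaper by 323.

Plan A: {Loc-1, Loc-2, Loc-3}: #1→Loc-1 4·10=40, #2→Loc-3 2·13=26, #3→Loc-2 4·18=72, #4→Loc-3 3·11=33. Service 171; fixed 459; total 630.
Plan B: {Loc-3}: #1→Loc-3 10·10=100, #2→Loc-3 2·13=26, #3→Loc-3 5·18=90, #4→Loc-3 3·11=33. Service 249; fixed 58; total 307.
Difference: |630 − 307| = 323.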